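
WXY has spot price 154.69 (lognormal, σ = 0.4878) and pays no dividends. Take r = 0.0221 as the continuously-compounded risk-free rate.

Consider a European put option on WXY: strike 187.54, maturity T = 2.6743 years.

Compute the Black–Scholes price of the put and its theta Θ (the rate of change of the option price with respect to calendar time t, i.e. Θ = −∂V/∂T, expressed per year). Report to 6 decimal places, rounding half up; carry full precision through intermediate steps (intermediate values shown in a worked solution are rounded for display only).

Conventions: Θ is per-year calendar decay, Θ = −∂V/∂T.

price = 63.100144
Θ = -6.169755

σ√T = 0.4878·√2.6743 = 0.797713
d₁ = (ln(S/K) + (r+σ²/2)T) / (σ√T) = (ln(154.69/187.54) + (0.0221+0.4878²/2)·2.6743) / 0.797713 = (-0.192569 + 0.377275) / 0.797713 = 0.231545
d₂ = d₁ − σ√T = 0.231545 − 0.797713 = -0.566169
e^{−rT} = 0.942611
N(−d₁) = 0.408446,  N(−d₂) = 0.714360
Put price V = K·e^{−rT}·N(−d₂) − S·N(−d₁) = 126.282631 − 63.182487 = 63.100144
φ(d₁) = (1/√(2π))·e^{−d₁²/2} = 0.388390
Θ = −S·φ(d₁)·σ/(2√T) + r·K·e^{−rT}·N(−d₂) = −8.960601 + 2.790846 = -6.169755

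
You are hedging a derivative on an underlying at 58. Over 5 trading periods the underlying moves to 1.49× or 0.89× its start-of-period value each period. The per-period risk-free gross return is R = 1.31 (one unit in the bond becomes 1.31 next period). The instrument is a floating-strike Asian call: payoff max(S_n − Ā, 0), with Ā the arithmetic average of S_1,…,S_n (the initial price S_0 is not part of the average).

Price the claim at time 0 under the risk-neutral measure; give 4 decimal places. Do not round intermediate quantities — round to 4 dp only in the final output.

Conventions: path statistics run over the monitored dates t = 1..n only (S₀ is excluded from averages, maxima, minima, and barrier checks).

No-arbitrage gives p* = (R−d)/(u−d) = 0.7000: enumerate every path, weight its payoff by its p*-probability, and discount by R^5.
Enumerate all 2^5 = 32 price paths (U = up ×1.49, D = down ×0.89); each path with k up-moves has probability p*^k·(1−p*)^(5−k).
DDDDD: Ā=41.4456, payoff=0.0000, prob=0.002430
UDDDD: Ā=69.3865, payoff=0.0000, prob=0.005670
DUDDD: Ā=62.4265, payoff=0.0000, prob=0.005670
UUDDD: Ā=104.5117, payoff=0.0000, prob=0.013230
DDUDD: Ā=56.2321, payoff=0.0000, prob=0.005670
UDUDD: Ā=94.1413, payoff=0.0000, prob=0.013230
DUUDD: Ā=87.1813, payoff=3.5946, prob=0.013230
UUUDD: Ā=145.9553, payoff=6.0179, prob=0.030870
DDDUD: Ā=50.7191, payoff=3.5028, prob=0.005670
UDDUD: Ā=84.9117, payoff=5.8642, prob=0.013230
DUDUD: Ā=77.9517, payoff=12.8242, prob=0.013230
UUDUD: Ā=130.5034, payoff=21.4698, prob=0.030870
DDUUD: Ā=71.7573, payoff=19.0186, prob=0.013230
UDUUD: Ā=120.1330, payoff=31.8402, prob=0.030870
DUUUD: Ā=113.1730, payoff=38.8002, prob=0.030870
UUUUD: Ā=189.4693, payoff=64.9576, prob=0.072030
DDDDU: Ā=45.8125, payoff=8.4094, prob=0.005670
UDDDU: Ā=76.6973, payoff=14.0786, prob=0.013230
DUDDU: Ā=69.7373, payoff=21.0386, prob=0.013230
UUDDU: Ā=116.7512, payoff=35.2220, prob=0.030870
DDUDU: Ā=63.5429, payoff=27.2330, prob=0.013230
UDUDU: Ā=106.3808, payoff=45.5924, prob=0.030870
DUUDU: Ā=99.4208, payoff=52.5524, prob=0.030870
UUUDU: Ā=166.4460, payoff=87.9809, prob=0.072030
DDDUU: Ā=58.0299, payoff=32.7460, prob=0.013230
UDDUU: Ā=97.1511, payoff=54.8220, prob=0.030870
DUDUU: Ā=90.1911, payoff=61.7820, prob=0.030870
UUDUU: Ā=150.9941, payoff=103.4328, prob=0.072030
DDUUU: Ā=83.9967, payoff=67.9764, prob=0.030870
UDUUU: Ā=140.6237, payoff=113.8032, prob=0.072030
DUUUU: Ā=133.6637, payoff=120.7632, prob=0.072030
UUUUU: Ā=223.7741, payoff=202.1766, prob=0.168070
Price = Σ prob·payoff / R^5 = 84.058388 / 3.857949 = 21.7884

price = 21.7884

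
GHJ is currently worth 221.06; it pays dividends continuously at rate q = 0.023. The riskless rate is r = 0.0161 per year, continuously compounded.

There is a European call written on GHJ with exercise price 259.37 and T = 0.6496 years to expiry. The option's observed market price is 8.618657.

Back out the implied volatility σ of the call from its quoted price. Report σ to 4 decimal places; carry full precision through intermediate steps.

At σ = 0.3033 the Black–Scholes value reproduces the quote:
σ√T = 0.3033·√0.6496 = 0.244453
d₁ = (ln(S/K) + (r−q+σ²/2)T) / (σ√T) = (ln(221.06/259.37) + (0.0161−0.023+0.3033²/2)·0.6496) / 0.244453 = (-0.159821 + 0.025396) / 0.244453 = -0.549901
d₂ = d₁ − σ√T = -0.549901 − 0.244453 = -0.794354
e^{−rT} = 0.989596
e^{−qT} = 0.985170
N(d₁) = 0.291194,  N(d₂) = 0.213495
V = S·e^{−qT}·N(d₁) − K·e^{−rT}·N(d₂) = 63.416629 − 54.797972 = 8.618657 (matching the quote); vega is positive throughout, so no other σ reproduces this price

sigma = 0.3033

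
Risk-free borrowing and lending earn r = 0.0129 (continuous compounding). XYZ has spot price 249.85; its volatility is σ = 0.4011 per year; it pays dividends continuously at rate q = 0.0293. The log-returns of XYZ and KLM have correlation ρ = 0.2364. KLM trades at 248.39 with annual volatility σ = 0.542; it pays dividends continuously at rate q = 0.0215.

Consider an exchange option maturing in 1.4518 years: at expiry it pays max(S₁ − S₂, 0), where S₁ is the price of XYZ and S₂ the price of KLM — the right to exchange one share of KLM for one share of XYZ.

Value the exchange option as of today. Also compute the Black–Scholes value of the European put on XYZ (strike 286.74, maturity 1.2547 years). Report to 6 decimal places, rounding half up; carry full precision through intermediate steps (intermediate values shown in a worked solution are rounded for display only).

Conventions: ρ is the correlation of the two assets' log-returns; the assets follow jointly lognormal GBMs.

exchange price = 66.377136
price(XYZ put K=286.74) = 69.929339

σ_eff = √(σ₁² + σ₂² − 2ρσ₁σ₂) = √(0.4011² + 0.542² − 2·0.2364·0.4011·0.542) = 0.593178
d₁ = (ln(S₁/S₂) + (q₂ − q₁ + σ_eff²/2)T) / (σ_eff√T) = (ln(249.85/248.39) + (0.0215 − 0.0293 + 0.175930)·1.4518) / 0.714724 = 0.349718
d₂ = d₁ − σ_eff√T = 0.349718 − 0.714724 = -0.365006
N(d₁) = 0.636725,  N(d₂) = 0.357553
V = S₁·e^{−q₁T}·N(d₁) − S₂·e^{−q₂T}·N(d₂) = 152.460469 − 86.083333 = 66.377136
[vanilla: XYZ put K=286.74]
σ√T = 0.4011·√1.2547 = 0.449286
d₁ = (ln(S/K) + (r−q+σ²/2)T) / (σ√T) = (ln(249.85/286.74) + (0.0129−0.0293+0.4011²/2)·1.2547) / 0.449286 = (-0.137715 + 0.080352) / 0.449286 = -0.127677
d₂ = d₁ − σ√T = -0.127677 − 0.449286 = -0.576963
e^{−rT} = 0.983945
e^{−qT} = 0.963905
N(−d₁) = 0.550798,  N(−d₂) = 0.718018
price = K·e^{−rT}·N(−d₂) − S·e^{−qT}·N(−d₁) = 202.578832 − 132.649493 = 69.929339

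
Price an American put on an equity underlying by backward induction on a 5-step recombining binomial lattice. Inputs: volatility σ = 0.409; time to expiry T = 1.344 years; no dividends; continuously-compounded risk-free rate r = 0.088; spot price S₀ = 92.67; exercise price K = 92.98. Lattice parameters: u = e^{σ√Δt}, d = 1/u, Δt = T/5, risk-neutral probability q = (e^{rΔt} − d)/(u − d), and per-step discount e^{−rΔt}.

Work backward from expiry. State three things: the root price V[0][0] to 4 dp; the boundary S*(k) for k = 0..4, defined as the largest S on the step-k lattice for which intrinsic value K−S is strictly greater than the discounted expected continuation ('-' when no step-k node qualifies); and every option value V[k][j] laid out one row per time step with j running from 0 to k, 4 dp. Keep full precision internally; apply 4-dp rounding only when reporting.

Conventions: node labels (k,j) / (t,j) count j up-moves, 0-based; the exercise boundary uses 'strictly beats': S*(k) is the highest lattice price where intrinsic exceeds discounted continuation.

price = 13.7284
boundary = - - 60.6394 49.0527 60.6394
tree:
13.7284
21.4810 6.7275
32.3406 11.7816 2.0578
43.9273 19.9870 4.2412 0.0000
53.3001 32.3406 8.7415 0.0000 0.0000
60.8819 43.9273 18.0170 0.0000 0.0000 0.0000

params: Δt=0.26880 u=1.23621 d=0.80892 q=0.50320 e^(-rΔt)=0.97662
t_5 payoffs: 60.8819 43.9273 18.0170 0.0000 0.0000 0.0000
t_4: node(4,0) S=39.6799 payoff=53.3001 vs cont=51.1265 → 53.3001 [stop]  node(4,1) S=60.6394 payoff=32.3406 vs cont=30.1670 → 32.3406 [stop]  node(4,2) S=92.6700 payoff=0.3100 vs cont=8.7415 → 8.7415 [wait]  node(4,3) S=141.6196 payoff=0.0000 vs cont=0.0000 → 0.0000 [wait]  node(4,4) S=216.4250 payoff=0.0000 vs cont=0.0000 → 0.0000 [wait]  ⇒ S*(4)=60.6394
t_3: node(3,0) S=49.0527 payoff=43.9273 vs cont=41.7537 → 43.9273 [stop]  node(3,1) S=74.9630 payoff=18.0170 vs cont=19.9870 → 19.9870 [wait]  node(3,2) S=114.5595 payoff=0.0000 vs cont=4.2412 → 4.2412 [wait]  node(3,3) S=175.0715 payoff=0.0000 vs cont=0.0000 → 0.0000 [wait]  ⇒ S*(3)=49.0527
t_2: node(2,0) S=60.6394 payoff=32.3406 vs cont=31.1352 → 32.3406 [stop]  node(2,1) S=92.6700 payoff=0.3100 vs cont=11.7816 → 11.7816 [wait]  node(2,2) S=141.6196 payoff=0.0000 vs cont=2.0578 → 2.0578 [wait]  ⇒ S*(2)=60.6394
t_1: node(1,0) S=74.9630 payoff=18.0170 vs cont=21.4810 → 21.4810 [wait]  node(1,1) S=114.5595 payoff=0.0000 vs cont=6.7275 → 6.7275 [wait]  ⇒ S*(1)=-
t_0: node(0,0) S=92.6700 payoff=0.3100 vs cont=13.7284 → 13.7284 [wait]  ⇒ S*(0)=-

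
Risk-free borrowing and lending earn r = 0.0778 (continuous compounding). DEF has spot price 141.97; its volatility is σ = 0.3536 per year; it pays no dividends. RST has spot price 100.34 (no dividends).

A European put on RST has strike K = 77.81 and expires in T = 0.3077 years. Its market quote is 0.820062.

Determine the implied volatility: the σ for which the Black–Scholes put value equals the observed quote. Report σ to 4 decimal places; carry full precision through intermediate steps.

At σ = 0.3825 the Black–Scholes value reproduces the quote:
σ√T = 0.3825·√0.3077 = 0.212175
d₁ = (ln(S/K) + (r+σ²/2)T) / (σ√T) = (ln(100.34/77.81) + (0.0778+0.3825²/2)·0.3077) / 0.212175 = (0.254294 + 0.046448) / 0.212175 = 1.417425
d₂ = d₁ − σ√T = 1.417425 − 0.212175 = 1.205249
e^{−rT} = 0.976345
N(−d₁) = 0.078179,  N(−d₂) = 0.114054
V = K·e^{−rT}·N(−d₂) − S·N(−d₁) = 8.664584 − 7.844522 = 0.820062 (equal to the quote); since ∂V/∂σ > 0 for all σ, the implied volatility is unique

sigma = 0.3825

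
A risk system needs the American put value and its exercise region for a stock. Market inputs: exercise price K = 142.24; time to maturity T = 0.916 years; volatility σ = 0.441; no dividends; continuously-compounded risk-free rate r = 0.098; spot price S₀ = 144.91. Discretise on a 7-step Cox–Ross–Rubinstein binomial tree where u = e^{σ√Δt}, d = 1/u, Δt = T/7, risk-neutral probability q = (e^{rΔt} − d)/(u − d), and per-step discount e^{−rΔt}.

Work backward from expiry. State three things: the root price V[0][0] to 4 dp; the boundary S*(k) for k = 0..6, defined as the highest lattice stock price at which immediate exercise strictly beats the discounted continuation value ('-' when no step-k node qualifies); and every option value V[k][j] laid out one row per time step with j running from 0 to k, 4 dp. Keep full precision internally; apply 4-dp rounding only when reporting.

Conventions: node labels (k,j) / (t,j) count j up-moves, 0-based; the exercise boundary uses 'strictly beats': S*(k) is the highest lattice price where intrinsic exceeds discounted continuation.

price = 18.2199
boundary = - - - 89.7949 76.5543 89.7949 105.3256
tree:
18.2199
26.8094 10.1170
38.1947 16.1374 4.3690
52.4451 24.9567 7.7513 1.1059
65.6857 37.1094 13.4711 2.2425 0.0000
76.9739 52.4451 22.7604 4.5472 0.0000 0.0000
86.5977 65.6857 36.9144 9.2207 0.0000 0.0000 0.0000
94.8024 76.9739 52.4451 18.6976 0.0000 0.0000 0.0000 0.0000

Δt=0.13086, u=1.17296, d=0.85255, q=0.50048, disc=e^(-rΔt)=0.98726
k=7 terminal: V=max(K-S,0) → 94.8024 76.9739 52.4451 18.6976 0.0000 0.0000 0.0000 0.0000
k=6: j=0 S=55.6423 intr=86.5977 cont=84.7852 V=86.5977[EX]; j=1 S=76.5543 intr=65.6857 cont=63.8733 V=65.6857[EX]; j=2 S=105.3256 intr=36.9144 cont=35.1020 V=36.9144[EX]; j=3 S=144.9100 intr=0.0000 cont=9.2207 V=9.2207[hold]; j=4 S=199.3713 intr=0.0000 cont=0.0000 V=0.0000[hold]; j=5 S=274.3008 intr=0.0000 cont=0.0000 V=0.0000[hold]; j=6 S=377.3910 intr=0.0000 cont=0.0000 V=0.0000[hold]  S*(6)=105.3256
k=5: j=0 S=65.2661 intr=76.9739 cont=75.1615 V=76.9739[EX]; j=1 S=89.7949 intr=52.4451 cont=50.6326 V=52.4451[EX]; j=2 S=123.5424 intr=18.6976 cont=22.7604 V=22.7604[hold]; j=3 S=169.9732 intr=0.0000 cont=4.5472 V=4.5472[hold]; j=4 S=233.8541 intr=0.0000 cont=0.0000 V=0.0000[hold]; j=5 S=321.7432 intr=0.0000 cont=0.0000 V=0.0000[hold]  S*(5)=89.7949
k=4: j=0 S=76.5543 intr=65.6857 cont=63.8733 V=65.6857[EX]; j=1 S=105.3256 intr=36.9144 cont=37.1094 V=37.1094[hold]; j=2 S=144.9100 intr=0.0000 cont=13.4711 V=13.4711[hold]; j=3 S=199.3713 intr=0.0000 cont=2.2425 V=2.2425[hold]; j=4 S=274.3008 intr=0.0000 cont=0.0000 V=0.0000[hold]  S*(4)=76.5543
k=3: j=0 S=89.7949 intr=52.4451 cont=50.7290 V=52.4451[EX]; j=1 S=123.5424 intr=18.6976 cont=24.9567 V=24.9567[hold]; j=2 S=169.9732 intr=0.0000 cont=7.7513 V=7.7513[hold]; j=3 S=233.8541 intr=0.0000 cont=1.1059 V=1.1059[hold]  S*(3)=89.7949
k=2: j=0 S=105.3256 intr=36.9144 cont=38.1947 V=38.1947[hold]; j=1 S=144.9100 intr=0.0000 cont=16.1374 V=16.1374[hold]; j=2 S=199.3713 intr=0.0000 cont=4.3690 V=4.3690[hold]  S*(2)=-
k=1: j=0 S=123.5424 intr=18.6976 cont=26.8094 V=26.8094[hold]; j=1 S=169.9732 intr=0.0000 cont=10.1170 V=10.1170[hold]  S*(1)=-
k=0: j=0 S=144.9100 intr=0.0000 cont=18.2199 V=18.2199[hold]  S*(0)=-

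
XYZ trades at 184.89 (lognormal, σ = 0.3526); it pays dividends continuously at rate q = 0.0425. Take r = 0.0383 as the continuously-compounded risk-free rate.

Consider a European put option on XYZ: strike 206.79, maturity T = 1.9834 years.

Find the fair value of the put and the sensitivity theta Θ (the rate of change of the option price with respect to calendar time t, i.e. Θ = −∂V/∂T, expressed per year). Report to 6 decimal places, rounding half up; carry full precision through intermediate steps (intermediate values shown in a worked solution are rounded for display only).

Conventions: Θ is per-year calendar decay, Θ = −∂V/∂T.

price = 47.325615
Θ = -7.029573

σ√T = 0.3526·√1.9834 = 0.496578
d₁ = (ln(S/K) + (r−q+σ²/2)T) / (σ√T) = (ln(184.89/206.79) + (0.0383−0.0425+0.3526²/2)·1.9834) / 0.496578 = (-0.111943 + 0.114965) / 0.496578 = 0.006085
d₂ = d₁ − σ√T = 0.006085 − 0.496578 = -0.490493
e^{−rT} = 0.926849
e^{−qT} = 0.919161
N(−d₁) = 0.497572,  N(−d₂) = 0.688107
Put price V = K·e^{−rT}·N(−d₂) − S·e^{−qT}·N(−d₁) = 131.884842 − 84.559227 = 47.325615
φ(d₁) = (1/√(2π))·e^{−d₁²/2} = 0.398935
Θ = −S·e^{−qT}·φ(d₁)·σ/(2√T) − q·S·e^{−qT}·N(−d₁) + r·K·e^{−rT}·N(−d₂) = −8.486995 − 3.593767 + 5.051189 = -7.029573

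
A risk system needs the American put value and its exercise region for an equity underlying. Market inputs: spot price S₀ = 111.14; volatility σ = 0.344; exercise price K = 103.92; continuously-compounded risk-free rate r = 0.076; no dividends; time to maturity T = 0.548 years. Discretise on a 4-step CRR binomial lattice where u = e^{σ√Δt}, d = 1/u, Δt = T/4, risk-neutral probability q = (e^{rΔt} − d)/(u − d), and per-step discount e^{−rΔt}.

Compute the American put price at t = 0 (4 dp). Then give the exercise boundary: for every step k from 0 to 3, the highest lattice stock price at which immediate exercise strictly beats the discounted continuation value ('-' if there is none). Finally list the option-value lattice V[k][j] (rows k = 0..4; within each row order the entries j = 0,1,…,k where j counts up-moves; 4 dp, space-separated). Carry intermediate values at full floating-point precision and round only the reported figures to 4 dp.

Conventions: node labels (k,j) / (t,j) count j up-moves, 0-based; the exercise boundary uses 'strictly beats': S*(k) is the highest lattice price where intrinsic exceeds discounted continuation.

Δt=0.13700  u=1.13579  d=0.88045  q=0.50920  discount=0.98964
step 4 (expiry): payoffs max(K−S,0) = 37.1346 17.7659 0.0000 0.0000 0.0000
step 3: (k=3,j=0): S=75.8541, K−S=28.0659, hold=26.9895 ⇒ V=28.0659 exercise | (k=3,j=1): S=97.8528, K−S=6.0672, hold=8.6292 ⇒ V=8.6292 continue | (k=3,j=2): S=126.2315, K−S=0.0000, hold=0.0000 ⇒ V=0.0000 continue | (k=3,j=3): S=162.8403, K−S=0.0000, hold=0.0000 ⇒ V=0.0000 continue  boundary S*=75.8541
step 2: (k=2,j=0): S=86.1541, K−S=17.7659, hold=17.9805 ⇒ V=17.9805 continue | (k=2,j=1): S=111.1400, K−S=0.0000, hold=4.1913 ⇒ V=4.1913 continue | (k=2,j=2): S=143.3721, K−S=0.0000, hold=0.0000 ⇒ V=0.0000 continue  boundary S*=-
step 1: (k=1,j=0): S=97.8528, K−S=6.0672, hold=10.8455 ⇒ V=10.8455 continue | (k=1,j=1): S=126.2315, K−S=0.0000, hold=2.0358 ⇒ V=2.0358 continue  boundary S*=-
step 0: (k=0,j=0): S=111.1400, K−S=0.0000, hold=6.2937 ⇒ V=6.2937 continue  boundary S*=-

price = 6.2937
boundary = - - - 75.8541
tree:
6.2937
10.8455 2.0358
17.9805 4.1913 0.0000
28.0659 8.6292 0.0000 0.0000
37.1346 17.7659 0.0000 0.0000 0.0000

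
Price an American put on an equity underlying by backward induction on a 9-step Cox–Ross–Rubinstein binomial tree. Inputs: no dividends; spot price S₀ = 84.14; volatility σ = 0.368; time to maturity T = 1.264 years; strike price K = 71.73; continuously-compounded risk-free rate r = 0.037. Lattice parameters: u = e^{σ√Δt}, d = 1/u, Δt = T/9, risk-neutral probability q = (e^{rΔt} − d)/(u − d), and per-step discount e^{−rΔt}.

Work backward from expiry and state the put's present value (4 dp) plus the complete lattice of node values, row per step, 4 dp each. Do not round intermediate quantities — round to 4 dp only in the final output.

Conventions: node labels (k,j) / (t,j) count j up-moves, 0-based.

Δt=0.14044  u=1.14787  d=0.87118  q=0.48441  discount=0.99482
step 9 (expiry): payoffs max(K−S,0) = 47.4105 39.6862 29.5087 16.0986 0.0000 0.0000 0.0000 0.0000 0.0000 0.0000
k=8: (k=8,j=0): S=27.9158, K−S=43.8142, hold=43.4425 ⇒ V=43.8142 exercise | (k=8,j=1): S=36.7822, K−S=34.9478, hold=34.5760 ⇒ V=34.9478 exercise | (k=8,j=2): S=48.4647, K−S=23.2653, hold=22.8935 ⇒ V=23.2653 exercise | (k=8,j=3): S=63.8578, K−S=7.8722, hold=8.2573 ⇒ V=8.2573 continue | (k=8,j=4): S=84.1400, K−S=0.0000, hold=0.0000 ⇒ V=0.0000 continue | (k=8,j=5): S=110.8641, K−S=0.0000, hold=0.0000 ⇒ V=0.0000 continue | (k=8,j=6): S=146.0761, K−S=0.0000, hold=0.0000 ⇒ V=0.0000 continue | (k=8,j=7): S=192.4719, K−S=0.0000, hold=0.0000 ⇒ V=0.0000 continue | (k=8,j=8): S=253.6038, K−S=0.0000, hold=0.0000 ⇒ V=0.0000 continue
k=7: (k=7,j=0): S=32.0438, K−S=39.6862, hold=39.3145 ⇒ V=39.6862 exercise | (k=7,j=1): S=42.2213, K−S=29.5087, hold=29.1369 ⇒ V=29.5087 exercise | (k=7,j=2): S=55.6314, K−S=16.0986, hold=15.9124 ⇒ V=16.0986 exercise | (k=7,j=3): S=73.3007, K−S=0.0000, hold=4.2354 ⇒ V=4.2354 continue | (k=7,j=4): S=96.5821, K−S=0.0000, hold=0.0000 ⇒ V=0.0000 continue | (k=7,j=5): S=127.2580, K−S=0.0000, hold=0.0000 ⇒ V=0.0000 continue | (k=7,j=6): S=167.6769, K−S=0.0000, hold=0.0000 ⇒ V=0.0000 continue | (k=7,j=7): S=220.9335, K−S=0.0000, hold=0.0000 ⇒ V=0.0000 continue
k=6: (k=6,j=0): S=36.7822, K−S=34.9478, hold=34.5760 ⇒ V=34.9478 exercise | (k=6,j=1): S=48.4647, K−S=23.2653, hold=22.8935 ⇒ V=23.2653 exercise | (k=6,j=2): S=63.8578, K−S=7.8722, hold=10.2983 ⇒ V=10.2983 continue | (k=6,j=3): S=84.1400, K−S=0.0000, hold=2.1724 ⇒ V=2.1724 continue | (k=6,j=4): S=110.8641, K−S=0.0000, hold=0.0000 ⇒ V=0.0000 continue | (k=6,j=5): S=146.0761, K−S=0.0000, hold=0.0000 ⇒ V=0.0000 continue | (k=6,j=6): S=192.4719, K−S=0.0000, hold=0.0000 ⇒ V=0.0000 continue
k=5: (k=5,j=0): S=42.2213, K−S=29.5087, hold=29.1369 ⇒ V=29.5087 exercise | (k=5,j=1): S=55.6314, K−S=16.0986, hold=16.8960 ⇒ V=16.8960 continue | (k=5,j=2): S=73.3007, K−S=0.0000, hold=6.3291 ⇒ V=6.3291 continue | (k=5,j=3): S=96.5821, K−S=0.0000, hold=1.1143 ⇒ V=1.1143 continue | (k=5,j=4): S=127.2580, K−S=0.0000, hold=0.0000 ⇒ V=0.0000 continue | (k=5,j=5): S=167.6769, K−S=0.0000, hold=0.0000 ⇒ V=0.0000 continue
k=4: (k=4,j=0): S=48.4647, K−S=23.2653, hold=23.2777 ⇒ V=23.2777 continue | (k=4,j=1): S=63.8578, K−S=7.8722, hold=11.7163 ⇒ V=11.7163 continue | (k=4,j=2): S=84.1400, K−S=0.0000, hold=3.7833 ⇒ V=3.7833 continue | (k=4,j=3): S=110.8641, K−S=0.0000, hold=0.5715 ⇒ V=0.5715 continue | (k=4,j=4): S=146.0761, K−S=0.0000, hold=0.0000 ⇒ V=0.0000 continue
k=3: (k=3,j=0): S=55.6314, K−S=16.0986, hold=17.5857 ⇒ V=17.5857 continue | (k=3,j=1): S=73.3007, K−S=0.0000, hold=7.8327 ⇒ V=7.8327 continue | (k=3,j=2): S=96.5821, K−S=0.0000, hold=2.2160 ⇒ V=2.2160 continue | (k=3,j=3): S=127.2580, K−S=0.0000, hold=0.2932 ⇒ V=0.2932 continue
k=2: (k=2,j=0): S=63.8578, K−S=7.8722, hold=12.7946 ⇒ V=12.7946 continue | (k=2,j=1): S=84.1400, K−S=0.0000, hold=5.0854 ⇒ V=5.0854 continue | (k=2,j=2): S=110.8641, K−S=0.0000, hold=1.2779 ⇒ V=1.2779 continue
k=1: (k=1,j=0): S=73.3007, K−S=0.0000, hold=9.0133 ⇒ V=9.0133 continue | (k=1,j=1): S=96.5821, K−S=0.0000, hold=3.2242 ⇒ V=3.2242 continue
k=0: (k=0,j=0): S=84.1400, K−S=0.0000, hold=6.1768 ⇒ V=6.1768 continue

price = 6.1768
tree:
6.1768
9.0133 3.2242
12.7946 5.0854 1.2779
17.5857 7.8327 2.2160 0.2932
23.2777 11.7163 3.7833 0.5715 0.0000
29.5087 16.8960 6.3291 1.1143 0.0000 0.0000
34.9478 23.2653 10.2983 2.1724 0.0000 0.0000 0.0000
39.6862 29.5087 16.0986 4.2354 0.0000 0.0000 0.0000 0.0000
43.8142 34.9478 23.2653 8.2573 0.0000 0.0000 0.0000 0.0000 0.0000
47.4105 39.6862 29.5087 16.0986 0.0000 0.0000 0.0000 0.0000 0.0000 0.0000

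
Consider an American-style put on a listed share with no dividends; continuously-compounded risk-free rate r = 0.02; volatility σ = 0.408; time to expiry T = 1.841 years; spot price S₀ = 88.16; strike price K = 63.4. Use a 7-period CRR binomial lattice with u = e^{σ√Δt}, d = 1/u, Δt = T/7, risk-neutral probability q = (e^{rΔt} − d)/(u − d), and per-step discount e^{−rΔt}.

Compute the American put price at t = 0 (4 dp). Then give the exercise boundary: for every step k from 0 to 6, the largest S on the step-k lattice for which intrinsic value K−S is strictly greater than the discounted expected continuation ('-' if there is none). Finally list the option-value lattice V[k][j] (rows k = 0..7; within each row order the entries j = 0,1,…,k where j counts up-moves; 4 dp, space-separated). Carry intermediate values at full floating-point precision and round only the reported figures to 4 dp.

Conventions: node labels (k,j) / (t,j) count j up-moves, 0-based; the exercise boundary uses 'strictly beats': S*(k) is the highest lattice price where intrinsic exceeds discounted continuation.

Δt=0.26300  u=1.23274  d=0.81120  q=0.46039  discount=0.99475
step 7 (expiry): payoffs max(K−S,0) = 43.0212 32.4315 16.3391 0.0000 0.0000 0.0000 0.0000 0.0000
step 6: (k=6,j=0): S=25.1217, K−S=38.2783, hold=37.9457 ⇒ V=38.2783 exercise | (k=6,j=1): S=38.1760, K−S=25.2240, hold=24.8914 ⇒ V=25.2240 exercise | (k=6,j=2): S=58.0137, K−S=5.3863, hold=8.7704 ⇒ V=8.7704 continue | (k=6,j=3): S=88.1600, K−S=0.0000, hold=0.0000 ⇒ V=0.0000 continue | (k=6,j=4): S=133.9715, K−S=0.0000, hold=0.0000 ⇒ V=0.0000 continue | (k=6,j=5): S=203.5884, K−S=0.0000, hold=0.0000 ⇒ V=0.0000 continue | (k=6,j=6): S=309.3812, K−S=0.0000, hold=0.0000 ⇒ V=0.0000 continue  boundary S*=38.1760
step 5: (k=5,j=0): S=30.9685, K−S=32.4315, hold=32.0989 ⇒ V=32.4315 exercise | (k=5,j=1): S=47.0609, K−S=16.3391, hold=17.5563 ⇒ V=17.5563 continue | (k=5,j=2): S=71.5157, K−S=0.0000, hold=4.7078 ⇒ V=4.7078 continue | (k=5,j=3): S=108.6781, K−S=0.0000, hold=0.0000 ⇒ V=0.0000 continue | (k=5,j=4): S=165.1516, K−S=0.0000, hold=0.0000 ⇒ V=0.0000 continue | (k=5,j=5): S=250.9710, K−S=0.0000, hold=0.0000 ⇒ V=0.0000 continue  boundary S*=30.9685
step 4: (k=4,j=0): S=38.1760, K−S=25.2240, hold=25.4489 ⇒ V=25.4489 continue | (k=4,j=1): S=58.0137, K−S=5.3863, hold=11.5799 ⇒ V=11.5799 continue | (k=4,j=2): S=88.1600, K−S=0.0000, hold=2.5270 ⇒ V=2.5270 continue | (k=4,j=3): S=133.9715, K−S=0.0000, hold=0.0000 ⇒ V=0.0000 continue | (k=4,j=4): S=203.5884, K−S=0.0000, hold=0.0000 ⇒ V=0.0000 continue  boundary S*=-
step 3: (k=3,j=0): S=47.0609, K−S=16.3391, hold=18.9637 ⇒ V=18.9637 continue | (k=3,j=1): S=71.5157, K−S=0.0000, hold=7.3731 ⇒ V=7.3731 continue | (k=3,j=2): S=108.6781, K−S=0.0000, hold=1.3564 ⇒ V=1.3564 continue | (k=3,j=3): S=165.1516, K−S=0.0000, hold=0.0000 ⇒ V=0.0000 continue  boundary S*=-
step 2: (k=2,j=0): S=58.0137, K−S=5.3863, hold=13.5560 ⇒ V=13.5560 continue | (k=2,j=1): S=88.1600, K−S=0.0000, hold=4.5790 ⇒ V=4.5790 continue | (k=2,j=2): S=133.9715, K−S=0.0000, hold=0.7281 ⇒ V=0.7281 continue  boundary S*=-
step 1: (k=1,j=0): S=71.5157, K−S=0.0000, hold=9.3736 ⇒ V=9.3736 continue | (k=1,j=1): S=108.6781, K−S=0.0000, hold=2.7913 ⇒ V=2.7913 continue  boundary S*=-
step 0: (k=0,j=0): S=88.1600, K−S=0.0000, hold=6.3099 ⇒ V=6.3099 continue  boundary S*=-

price = 6.3099
boundary = - - - - - 30.9685 38.1760
tree:
6.3099
9.3736 2.7913
13.5560 4.5790 0.7281
18.9637 7.3731 1.3564 0.0000
25.4489 11.5799 2.5270 0.0000 0.0000
32.4315 17.5563 4.7078 0.0000 0.0000 0.0000
38.2783 25.2240 8.7704 0.0000 0.0000 0.0000 0.0000
43.0212 32.4315 16.3391 0.0000 0.0000 0.0000 0.0000 0.0000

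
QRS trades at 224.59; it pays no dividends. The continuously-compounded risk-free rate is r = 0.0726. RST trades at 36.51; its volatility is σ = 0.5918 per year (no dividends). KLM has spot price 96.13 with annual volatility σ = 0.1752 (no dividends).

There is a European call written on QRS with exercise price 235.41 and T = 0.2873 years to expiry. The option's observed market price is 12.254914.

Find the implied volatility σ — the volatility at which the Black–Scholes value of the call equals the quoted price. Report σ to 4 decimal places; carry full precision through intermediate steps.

At σ = 0.3096 the Black–Scholes value reproduces the quote:
σ√T = 0.3096·√0.2873 = 0.165947
d₁ = (ln(S/K) + (r+σ²/2)T) / (σ√T) = (ln(224.59/235.41) + (0.0726+0.3096²/2)·0.2873) / 0.165947 = (-0.047052 + 0.034627) / 0.165947 = -0.074873
d₂ = d₁ − σ√T = -0.074873 − 0.165947 = -0.240820
e^{−rT} = 0.979358
N(d₁) = 0.470158,  N(d₂) = 0.404847
V = S·N(d₁) − K·e^{−rT}·N(d₂) = 105.592714 − 93.337800 = 12.254914 (equal to the quote); since ∂V/∂σ > 0 for all σ, the implied volatility is unique

sigma = 0.3096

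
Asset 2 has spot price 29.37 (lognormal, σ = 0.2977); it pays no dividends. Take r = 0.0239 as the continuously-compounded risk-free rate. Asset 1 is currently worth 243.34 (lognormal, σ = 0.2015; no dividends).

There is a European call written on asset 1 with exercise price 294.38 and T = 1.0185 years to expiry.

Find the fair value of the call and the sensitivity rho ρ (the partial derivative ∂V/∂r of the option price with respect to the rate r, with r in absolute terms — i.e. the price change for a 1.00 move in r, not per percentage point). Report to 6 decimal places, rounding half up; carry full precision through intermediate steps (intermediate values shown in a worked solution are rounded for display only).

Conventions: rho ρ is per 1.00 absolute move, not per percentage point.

price = 6.256681
ρ = 52.443846

σ√T = 0.2015·√1.0185 = 0.203355
d₁ = (ln(S/K) + (r+σ²/2)T) / (σ√T) = (ln(243.34/294.38) + (0.0239+0.2015²/2)·1.0185) / 0.203355 = (-0.190412 + 0.045019) / 0.203355 = -0.714970
d₂ = d₁ − σ√T = -0.714970 − 0.203355 = -0.918325
e^{−rT} = 0.975952
N(d₁) = 0.237314,  N(d₂) = 0.179224
Call price V = S·N(d₁) − K·e^{−rT}·N(d₂) = 57.747938 − 51.491257 = 6.256681
ρ = K·T·e^{−rT}·N(d₂) = 52.443846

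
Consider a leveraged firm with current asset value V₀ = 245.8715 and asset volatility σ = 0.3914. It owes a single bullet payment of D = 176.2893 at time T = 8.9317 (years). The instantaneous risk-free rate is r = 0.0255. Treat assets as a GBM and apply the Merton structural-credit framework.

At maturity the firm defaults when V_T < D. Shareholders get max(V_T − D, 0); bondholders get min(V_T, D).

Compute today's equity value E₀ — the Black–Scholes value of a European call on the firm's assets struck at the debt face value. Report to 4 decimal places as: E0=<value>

E0=146.2681

With assets at 245.8715 and a single debt payment of 176.2893 at 8.9317 years:
d₁ = [ln(V₀/D) + (r + σ²/2)T] / (σ√T)
   = [ln(245.8715/176.2893) + (0.0255 + 0.5·0.3914²)·8.9317] / (0.3914·√8.9317)
   = [0.332683 + 0.911900] / 1.169736 = 1.063986
d₂ = d₁ − σ√T = 1.063986 − 1.169736 = -0.105751
N(d₁) = 0.856332,  N(d₂) = 0.457890,  e^(−rT) = 0.796317
E₀ = V₀·N(d₁) − D·e^(−rT)·N(d₂)
   = 245.8715·0.856332 − 176.2893·0.796317·0.457890 = 146.268142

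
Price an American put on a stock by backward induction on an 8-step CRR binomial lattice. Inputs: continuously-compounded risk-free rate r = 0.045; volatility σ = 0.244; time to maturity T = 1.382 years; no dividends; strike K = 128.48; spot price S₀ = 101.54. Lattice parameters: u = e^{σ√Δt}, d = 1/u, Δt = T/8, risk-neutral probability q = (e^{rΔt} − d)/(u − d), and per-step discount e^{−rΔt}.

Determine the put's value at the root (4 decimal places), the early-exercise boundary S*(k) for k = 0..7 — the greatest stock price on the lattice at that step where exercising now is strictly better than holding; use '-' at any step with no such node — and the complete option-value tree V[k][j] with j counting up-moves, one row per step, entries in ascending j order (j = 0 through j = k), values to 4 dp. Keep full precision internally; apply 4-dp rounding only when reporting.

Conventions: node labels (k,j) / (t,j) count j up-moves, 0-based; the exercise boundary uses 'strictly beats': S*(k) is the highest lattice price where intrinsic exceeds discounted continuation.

Δt=0.17275, u=1.10673, d=0.90356, q=0.51308, disc=e^(-rΔt)=0.99226
k=8 terminal: V=max(K-S,0) → 83.3684 73.2245 60.7996 45.5809 26.9400 4.1075 0.0000 0.0000 0.0000
k=7: j=0 S=49.9266 intr=78.5534 cont=77.5585 V=78.5534[EX]; j=1 S=61.1532 intr=67.3268 cont=66.3319 V=67.3268[EX]; j=2 S=74.9042 intr=53.5758 cont=52.5809 V=53.5758[EX]; j=3 S=91.7473 intr=36.7327 cont=35.7378 V=36.7327[EX]; j=4 S=112.3779 intr=16.1021 cont=15.1072 V=16.1021[EX]; j=5 S=137.6474 intr=0.0000 cont=1.9845 V=1.9845[hold]; j=6 S=168.5991 intr=0.0000 cont=0.0000 V=0.0000[hold]; j=7 S=206.5107 intr=0.0000 cont=0.0000 V=0.0000[hold]  S*(7)=112.3779
k=6: j=0 S=55.2555 intr=73.2245 cont=72.2296 V=73.2245[EX]; j=1 S=67.6804 intr=60.7996 cont=59.8047 V=60.7996[EX]; j=2 S=82.8991 intr=45.5809 cont=44.5860 V=45.5809[EX]; j=3 S=101.5400 intr=26.9400 cont=25.9451 V=26.9400[EX]; j=4 S=124.3725 intr=4.1075 cont=8.7901 V=8.7901[hold]; j=5 S=152.3392 intr=0.0000 cont=0.9588 V=0.9588[hold]; j=6 S=186.5946 intr=0.0000 cont=0.0000 V=0.0000[hold]  S*(6)=101.5400
k=5: j=0 S=61.1532 intr=67.3268 cont=66.3319 V=67.3268[EX]; j=1 S=74.9042 intr=53.5758 cont=52.5809 V=53.5758[EX]; j=2 S=91.7473 intr=36.7327 cont=35.7378 V=36.7327[EX]; j=3 S=112.3779 intr=16.1021 cont=17.4912 V=17.4912[hold]; j=4 S=137.6474 intr=0.0000 cont=4.7351 V=4.7351[hold]; j=5 S=168.5991 intr=0.0000 cont=0.4633 V=0.4633[hold]  S*(5)=91.7473
k=4: j=0 S=67.6804 intr=60.7996 cont=59.8047 V=60.7996[EX]; j=1 S=82.8991 intr=45.5809 cont=44.5860 V=45.5809[EX]; j=2 S=101.5400 intr=26.9400 cont=26.6523 V=26.9400[EX]; j=3 S=124.3725 intr=4.1075 cont=10.8615 V=10.8615[hold]; j=4 S=152.3392 intr=0.0000 cont=2.5236 V=2.5236[hold]  S*(4)=101.5400
k=3: j=0 S=74.9042 intr=53.5758 cont=52.5809 V=53.5758[EX]; j=1 S=91.7473 intr=36.7327 cont=35.7378 V=36.7327[EX]; j=2 S=112.3779 intr=16.1021 cont=18.5458 V=18.5458[hold]; j=3 S=137.6474 intr=0.0000 cont=6.5326 V=6.5326[hold]  S*(3)=91.7473
k=2: j=0 S=82.8991 intr=45.5809 cont=44.5860 V=45.5809[EX]; j=1 S=101.5400 intr=26.9400 cont=27.1892 V=27.1892[hold]; j=2 S=124.3725 intr=4.1075 cont=12.2862 V=12.2862[hold]  S*(2)=82.8991
k=1: j=0 S=91.7473 intr=36.7327 cont=35.8646 V=36.7327[EX]; j=1 S=112.3779 intr=16.1021 cont=19.3914 V=19.3914[hold]  S*(1)=91.7473
k=0: j=0 S=101.5400 intr=26.9400 cont=27.6197 V=27.6197[hold]  S*(0)=-

price = 27.6197
boundary = - 91.7473 82.8991 91.7473 101.5400 91.7473 101.5400 112.3779
tree:
27.6197
36.7327 19.3914
45.5809 27.1892 12.2862
53.5758 36.7327 18.5458 6.5326
60.7996 45.5809 26.9400 10.8615 2.5236
67.3268 53.5758 36.7327 17.4912 4.7351 0.4633
73.2245 60.7996 45.5809 26.9400 8.7901 0.9588 0.0000
78.5534 67.3268 53.5758 36.7327 16.1021 1.9845 0.0000 0.0000
83.3684 73.2245 60.7996 45.5809 26.9400 4.1075 0.0000 0.0000 0.0000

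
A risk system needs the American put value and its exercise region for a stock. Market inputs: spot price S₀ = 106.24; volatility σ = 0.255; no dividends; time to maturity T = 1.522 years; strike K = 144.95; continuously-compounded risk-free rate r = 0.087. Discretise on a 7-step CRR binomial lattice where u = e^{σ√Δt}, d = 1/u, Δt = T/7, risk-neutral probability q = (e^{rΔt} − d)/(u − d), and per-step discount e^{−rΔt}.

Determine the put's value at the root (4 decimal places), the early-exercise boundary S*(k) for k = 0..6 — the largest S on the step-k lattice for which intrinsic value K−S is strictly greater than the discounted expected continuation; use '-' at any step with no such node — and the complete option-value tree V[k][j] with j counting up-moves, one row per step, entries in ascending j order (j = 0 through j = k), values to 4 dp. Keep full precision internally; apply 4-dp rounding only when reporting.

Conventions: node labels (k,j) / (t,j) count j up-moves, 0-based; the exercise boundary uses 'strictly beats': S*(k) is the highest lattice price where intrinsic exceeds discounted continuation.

price = 38.7100
boundary = 106.2400 119.6541 106.2400 119.6541 106.2400 119.6541 106.2400
tree:
38.7100
50.6203 25.2959
61.1954 38.7100 15.0855
70.5849 50.6203 25.2959 7.2690
78.9218 61.1954 38.7100 13.8183 2.1718
86.3240 70.5849 50.6203 25.2959 4.9230 0.0000
92.8964 78.9218 61.1954 38.7100 11.1594 0.0000 0.0000
98.7320 86.3240 70.5849 50.6203 25.2959 0.0000 0.0000 0.0000

Δt=0.21743  u=1.12626  d=0.88789  q=0.55042  discount=0.98126
step 7 (expiry): payoffs max(K−S,0) = 98.7320 86.3240 70.5849 50.6203 25.2959 0.0000 0.0000 0.0000
step 6: (k=6,j=0): S=52.0536, K−S=92.8964, hold=90.1803 ⇒ V=92.8964 exercise | (k=6,j=1): S=66.0282, K−S=78.9218, hold=76.2056 ⇒ V=78.9218 exercise | (k=6,j=2): S=83.7546, K−S=61.1954, hold=58.4792 ⇒ V=61.1954 exercise | (k=6,j=3): S=106.2400, K−S=38.7100, hold=35.9939 ⇒ V=38.7100 exercise | (k=6,j=4): S=134.7619, K−S=10.1881, hold=11.1594 ⇒ V=11.1594 continue | (k=6,j=5): S=170.9411, K−S=0.0000, hold=0.0000 ⇒ V=0.0000 continue | (k=6,j=6): S=216.8331, K−S=0.0000, hold=0.0000 ⇒ V=0.0000 continue  boundary S*=106.2400
step 5: (k=5,j=0): S=58.6260, K−S=86.3240, hold=83.6079 ⇒ V=86.3240 exercise | (k=5,j=1): S=74.3651, K−S=70.5849, hold=67.8687 ⇒ V=70.5849 exercise | (k=5,j=2): S=94.3297, K−S=50.6203, hold=47.9042 ⇒ V=50.6203 exercise | (k=5,j=3): S=119.6541, K−S=25.2959, hold=23.1044 ⇒ V=25.2959 exercise | (k=5,j=4): S=151.7773, K−S=0.0000, hold=4.9230 ⇒ V=4.9230 continue | (k=5,j=5): S=192.5245, K−S=0.0000, hold=0.0000 ⇒ V=0.0000 continue  boundary S*=119.6541
step 4: (k=4,j=0): S=66.0282, K−S=78.9218, hold=76.2056 ⇒ V=78.9218 exercise | (k=4,j=1): S=83.7546, K−S=61.1954, hold=58.4792 ⇒ V=61.1954 exercise | (k=4,j=2): S=106.2400, K−S=38.7100, hold=35.9939 ⇒ V=38.7100 exercise | (k=4,j=3): S=134.7619, K−S=10.1881, hold=13.8183 ⇒ V=13.8183 continue | (k=4,j=4): S=170.9411, K−S=0.0000, hold=2.1718 ⇒ V=2.1718 continue  boundary S*=106.2400
step 3: (k=3,j=0): S=74.3651, K−S=70.5849, hold=67.8687 ⇒ V=70.5849 exercise | (k=3,j=1): S=94.3297, K−S=50.6203, hold=47.9042 ⇒ V=50.6203 exercise | (k=3,j=2): S=119.6541, K−S=25.2959, hold=24.5405 ⇒ V=25.2959 exercise | (k=3,j=3): S=151.7773, K−S=0.0000, hold=7.2690 ⇒ V=7.2690 continue  boundary S*=119.6541
step 2: (k=2,j=0): S=83.7546, K−S=61.1954, hold=58.4792 ⇒ V=61.1954 exercise | (k=2,j=1): S=106.2400, K−S=38.7100, hold=35.9939 ⇒ V=38.7100 exercise | (k=2,j=2): S=134.7619, K−S=10.1881, hold=15.0855 ⇒ V=15.0855 continue  boundary S*=106.2400
step 1: (k=1,j=0): S=94.3297, K−S=50.6203, hold=47.9042 ⇒ V=50.6203 exercise | (k=1,j=1): S=119.6541, K−S=25.2959, hold=25.2248 ⇒ V=25.2959 exercise  boundary S*=119.6541
step 0: (k=0,j=0): S=106.2400, K−S=38.7100, hold=35.9939 ⇒ V=38.7100 exercise  boundary S*=106.2400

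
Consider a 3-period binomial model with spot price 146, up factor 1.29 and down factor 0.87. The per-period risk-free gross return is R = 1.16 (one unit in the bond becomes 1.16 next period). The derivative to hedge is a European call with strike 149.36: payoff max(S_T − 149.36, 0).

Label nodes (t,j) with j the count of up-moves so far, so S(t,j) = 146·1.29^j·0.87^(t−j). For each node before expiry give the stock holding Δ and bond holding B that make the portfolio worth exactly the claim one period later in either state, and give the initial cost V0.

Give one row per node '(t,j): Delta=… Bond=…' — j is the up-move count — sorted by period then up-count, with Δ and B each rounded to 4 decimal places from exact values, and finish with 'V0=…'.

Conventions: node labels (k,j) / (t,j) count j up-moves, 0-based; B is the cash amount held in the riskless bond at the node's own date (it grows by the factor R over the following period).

(0,0): Delta=0.9109 Bond=-80.7972
(1,0): Delta=0.6919 Bond=-65.9162
(1,1): Delta=0.9770 Bond=-106.1907
(2,0): Delta=0.0000 Bond=0.0000
(2,1): Delta=0.9011 Bond=-110.7393
(2,2): Delta=1.0000 Bond=-128.7586
V0=52.1877

No-arbitrage ⇒ martingale measure with p* = (R−d)/(u−d) = 0.6905.
Payoffs at expiry: V(3,0)=0.0000, V(3,1)=0.0000, V(3,2)=62.0140, V(3,3)=164.0566
  t=2,j=0: stock 110.5074 → up 142.5545 (V=0.0000), down 96.1414 (V=0.0000). Price 0.0000; hedge Δ=0.0000, bond B=0.0000.
  t=2,j=1: stock 163.8558 → up 211.3740 (V=62.0140), down 142.5545 (V=0.0000). Price 36.9131; hedge Δ=0.9011, bond B=-110.7393.
  t=2,j=2: stock 242.9586 → up 313.4166 (V=164.0566), down 211.3740 (V=62.0140). Price 114.2000; hedge Δ=1.0000, bond B=-128.7586.
  t=1,j=0: stock 127.0200 → up 163.8558 (V=36.9131), down 110.5074 (V=0.0000). Price 21.9721; hedge Δ=0.6919, bond B=-65.9162.
  t=1,j=1: stock 188.3400 → up 242.9586 (V=114.2000), down 163.8558 (V=36.9131). Price 77.8257; hedge Δ=0.9770, bond B=-106.1907.
  t=0,j=0: stock 146.0000 → up 188.3400 (V=77.8257), down 127.0200 (V=21.9721). Price 52.1877; hedge Δ=0.9109, bond B=-80.7972.
Sanity check at the root: Δ(0,0)·S0 + B(0,0) reproduces V0 = 52.1877.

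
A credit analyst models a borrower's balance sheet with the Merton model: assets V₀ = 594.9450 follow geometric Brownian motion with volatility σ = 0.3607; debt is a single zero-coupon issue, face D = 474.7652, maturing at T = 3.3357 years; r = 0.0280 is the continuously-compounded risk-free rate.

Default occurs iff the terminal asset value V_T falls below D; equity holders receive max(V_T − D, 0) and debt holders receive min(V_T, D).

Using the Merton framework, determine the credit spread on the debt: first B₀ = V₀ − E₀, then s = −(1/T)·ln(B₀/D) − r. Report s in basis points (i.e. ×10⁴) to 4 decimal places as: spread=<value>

Equity is a call on the firm's assets struck at D = 474.7652:
d₁ = [ln(V₀/D) + (r + σ²/2)T] / (σ√T)
   = [ln(594.9450/474.7652) + (0.0280 + 0.5·0.3607²)·3.3357] / (0.3607·√3.3357)
   = [0.225649 + 0.310394] / 0.658779 = 0.813692
d₂ = d₁ − σ√T = 0.813692 − 0.658779 = 0.154913
N(d₁) = 0.792089,  N(d₂) = 0.561555,  e^(−rT) = 0.910829
E₀ = V₀·N(d₁) − D·e^(−rT)·N(d₂)
   = 594.9450·0.792089 − 474.7652·0.910829·0.561555 = 228.416212
B₀ = V₀ − E₀ = 594.9450 − 228.416212 = 366.528788
spread = −(1/T)·ln(B₀/D) − r = −(1/3.3357)·ln(366.528788/474.7652) − 0.0280 = 0.04956792
in basis points: 0.04956792 × 10⁴ = 495.6792 bp

spread=495.6792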